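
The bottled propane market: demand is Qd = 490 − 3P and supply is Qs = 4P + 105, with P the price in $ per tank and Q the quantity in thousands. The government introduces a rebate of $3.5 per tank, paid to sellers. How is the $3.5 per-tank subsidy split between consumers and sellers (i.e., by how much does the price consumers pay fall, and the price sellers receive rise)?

Consumers gain $2 per tank; sellers gain $1.5 per tank.

Before the subsidy: set 490 − 3P = 4P + 105 → P* = $55, Q* = 325.
With a per-unit subsidy paid to sellers, each receives P + 3.5 per unit sold, so supply becomes Qs = 4(P + 3.5) + 105.
New equilibrium: consumers pay $53, sellers receive $56.5, Q = 331. (Wedge: Pb − Ps = −3.5.)
Gain to consumers: $2; to sellers: $1.5. (They sum to $3.5.)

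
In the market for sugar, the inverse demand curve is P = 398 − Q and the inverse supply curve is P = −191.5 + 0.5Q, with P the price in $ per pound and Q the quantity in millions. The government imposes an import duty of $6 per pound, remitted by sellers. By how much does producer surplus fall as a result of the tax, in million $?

Producer surplus falls by $782 million.

Rewrite in direct form: Qd = 398 − P and Qs = 2P + 383.
Before the tax: set 398 − P = 2P + 383 → P* = $5, Q* = 393.
With the tax collected from sellers, supply shifts: Qs = 2(P − 6) + 383.
Solving gives Q = 389 with consumers paying $9 and sellers receiving $3 (the $6 wedge).
ΔPS is the trapezoid between Q = 389 and Q = 393 of height $2: ½ · (393 + 389) · 2 = $782.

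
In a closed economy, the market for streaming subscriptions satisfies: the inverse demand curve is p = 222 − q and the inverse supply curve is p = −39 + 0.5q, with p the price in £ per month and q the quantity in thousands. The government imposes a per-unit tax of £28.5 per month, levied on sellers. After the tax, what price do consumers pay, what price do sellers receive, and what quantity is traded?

Rewrite in direct form: qd = 222 − p and qs = 2p + 78.
Without the tax, 222 − p = 2p + 78 gives 3p = 144, so p* = £48 and q* = 174.
With the tax collected from sellers, supply shifts: qs = 2(p − 28.5) + 78.
New equilibrium: consumers pay £67, sellers receive £38.5, q = 155. (Wedge: pb − ps = 28.5.)
The less price-elastic side of the market bears the larger share of a per-unit tax.

Consumers pay £67; sellers receive £38.5; quantity = 155.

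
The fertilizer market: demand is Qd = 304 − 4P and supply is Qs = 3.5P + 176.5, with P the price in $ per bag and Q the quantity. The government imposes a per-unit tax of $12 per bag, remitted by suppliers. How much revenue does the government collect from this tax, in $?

Tax revenue = $2563.2.

Without the tax, 304 − 4P = 3.5P + 176.5 gives 7.5P = 127.5, so P* = $17 and Q* = 236.
With the tax collected from suppliers, supply shifts: Qs = 3.5(P − 12) + 176.5.
New equilibrium: consumers pay $22.6, suppliers receive $10.6, Q = 213.6. (Wedge: Pb − Ps = 12.)
Revenue = t · Q = 12 · 213.6 = $2563.2.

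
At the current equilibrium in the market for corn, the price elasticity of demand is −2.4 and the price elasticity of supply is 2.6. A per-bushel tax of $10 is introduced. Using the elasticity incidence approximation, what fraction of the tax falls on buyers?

Buyers' share ≈ 0.52.

Incidence ratio: buyers' share ≈ εs / (εs + |εd|) = 2.6 / (2.6 + 2.4) = 0.52.
Supply is the more elastic side, so buyers bear the larger share.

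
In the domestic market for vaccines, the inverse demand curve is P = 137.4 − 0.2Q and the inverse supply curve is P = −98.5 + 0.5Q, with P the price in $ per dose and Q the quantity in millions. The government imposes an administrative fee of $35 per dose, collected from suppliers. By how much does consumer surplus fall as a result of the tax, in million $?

Consumer surplus falls by $3120 million.

Inverting to Q(P) form: Qd = 687 − 5P; Qs = 2P + 197.
Before the tax: set 687 − 5P = 2P + 197 → P* = $70, Q* = 337.
With the tax collected from suppliers, supply shifts: Qs = 2(P − 35) + 197.
Solving gives Q = 287 with consumers paying $80 and suppliers receiving $45 (the $35 wedge).
ΔCS is the trapezoid between Q = 287 and Q = 337 of height $10: ½ · (337 + 287) · 10 = $3120.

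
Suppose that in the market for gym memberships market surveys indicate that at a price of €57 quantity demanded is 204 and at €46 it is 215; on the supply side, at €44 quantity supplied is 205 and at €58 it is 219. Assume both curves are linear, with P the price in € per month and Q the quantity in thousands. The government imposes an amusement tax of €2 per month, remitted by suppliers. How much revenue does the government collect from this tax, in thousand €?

Demand slope: (215 − 204)/(46 − 57) = -1, so Qd = 261 − P.
Supply slope: (219 − 205)/(58 − 44) = 1, so Qs = P + 161.
Without the tax, 261 − P = P + 161 gives 2P = 100, so P* = €50 and Q* = 211.
With the tax collected from suppliers, supply shifts: Qs = (P − 2) + 161.
Solving gives Q = 210 with consumers paying €51 and suppliers receiving €49 (the €2 wedge).
Revenue = t · Q = 2 · 210 = €420.

Tax revenue = €420 thousand.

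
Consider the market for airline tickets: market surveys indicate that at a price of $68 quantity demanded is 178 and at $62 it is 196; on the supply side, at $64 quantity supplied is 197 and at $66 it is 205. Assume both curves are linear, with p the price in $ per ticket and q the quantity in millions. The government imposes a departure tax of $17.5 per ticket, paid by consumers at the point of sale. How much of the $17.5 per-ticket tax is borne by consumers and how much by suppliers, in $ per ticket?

Consumers bear $10 per ticket; suppliers bear $7.5 per ticket.

Demand slope: (196 − 178)/(62 − 68) = -3, so qd = 382 − 3p.
Supply slope: (205 − 197)/(66 − 64) = 4, so qs = 4p − 59.
Without the tax, 382 − 3p = 4p − 59 gives 7p = 441, so p* = $63 and q* = 193.
With the tax collected from consumers, demand (in seller-price terms) shifts: qd = 382 − 3(p + 17.5).
New equilibrium: consumers pay $73, suppliers receive $55.5, q = 163. (Wedge: pb − ps = 17.5.)
Burden on consumers: $10; on suppliers: $7.5. (They sum to $17.5.)
The less price-elastic side of the market bears the larger share of a per-unit tax.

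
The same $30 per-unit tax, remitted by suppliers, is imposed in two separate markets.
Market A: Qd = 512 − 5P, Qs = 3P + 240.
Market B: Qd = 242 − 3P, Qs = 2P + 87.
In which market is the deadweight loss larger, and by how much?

Market A, by $303.75.

Market A: pre-tax P* = $34, Q* = 342; post-tax Q = 285.75; deadweight loss = $843.75.
Market B: pre-tax P* = $31, Q* = 149; post-tax Q = 113; deadweight loss = $540.
Difference: $843.75 vs $540 → market A is larger by $303.75.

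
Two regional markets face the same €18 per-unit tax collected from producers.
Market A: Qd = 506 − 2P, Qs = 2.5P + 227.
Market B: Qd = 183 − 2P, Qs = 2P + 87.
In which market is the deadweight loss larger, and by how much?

Market A: pre-tax P* = €62, Q* = 382; post-tax Q = 362; deadweight loss = €180.
Market B: pre-tax P* = €24, Q* = 135; post-tax Q = 117; deadweight loss = €162.
Difference: €180 vs €162 → market A is larger by €18.

Market A, by €18.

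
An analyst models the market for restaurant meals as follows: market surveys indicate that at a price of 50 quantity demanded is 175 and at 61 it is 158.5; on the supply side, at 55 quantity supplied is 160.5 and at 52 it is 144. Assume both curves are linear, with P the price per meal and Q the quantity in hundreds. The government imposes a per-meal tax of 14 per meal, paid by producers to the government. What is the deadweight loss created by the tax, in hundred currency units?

Deadweight loss = 115.5 hundred.

Demand slope: (158.5 − 175)/(61 − 50) = -1.5, so Qd = 250 − 1.5P.
Supply slope: (144 − 160.5)/(52 − 55) = 5.5, so Qs = 5.5P − 142.
Without the tax, 250 − 1.5P = 5.5P − 142 gives 7P = 392, so P* = 56 and Q* = 166.
With the tax collected from producers, supply shifts: Qs = 5.5(P − 14) − 142.
New equilibrium: buyers pay 67, producers receive 53, Q = 149.5. (Wedge: Pb − Ps = 14.)
Quantity falls by |ΔQ| = |166 − 149.5| = 16.5.
DWL = ½ · t · |ΔQ| = ½ · 14 · 16.5 = 115.5.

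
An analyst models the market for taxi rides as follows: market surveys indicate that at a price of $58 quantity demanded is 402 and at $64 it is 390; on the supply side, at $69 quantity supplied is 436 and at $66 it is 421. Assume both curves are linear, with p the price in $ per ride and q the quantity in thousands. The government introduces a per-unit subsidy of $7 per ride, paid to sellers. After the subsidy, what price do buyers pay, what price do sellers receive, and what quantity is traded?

Buyers pay $56; sellers receive $63; quantity = 406.

Demand slope: (390 − 402)/(64 − 58) = -2, so qd = 518 − 2p.
Supply slope: (421 − 436)/(66 − 69) = 5, so qs = 5p + 91.
Without the subsidy, 518 − 2p = 5p + 91 gives 7p = 427, so p* = $61 and q* = 396.
With a per-unit subsidy paid to sellers, each receives p + 7 per unit sold, so supply becomes qs = 5(p + 7) + 91.
Solving gives q = 406 with buyers paying $56 and sellers receiving $63 (the $7 wedge).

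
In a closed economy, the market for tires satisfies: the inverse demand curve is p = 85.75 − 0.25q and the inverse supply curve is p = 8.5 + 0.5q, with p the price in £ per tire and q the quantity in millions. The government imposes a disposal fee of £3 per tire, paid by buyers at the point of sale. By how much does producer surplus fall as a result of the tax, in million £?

Producer surplus falls by £202 million.

Rewrite in direct form: qd = 343 − 4p and qs = 2p − 17.
Before the tax: set 343 − 4p = 2p − 17 → p* = £60, q* = 103.
With the tax collected from buyers, demand (in seller-price terms) shifts: qd = 343 − 4(p + 3).
New equilibrium: buyers pay £61, sellers receive £58, q = 99. (Wedge: pb − ps = 3.)
ΔPS is the trapezoid between Q = 99 and Q = 103 of height £2: ½ · (103 + 99) · 2 = £202.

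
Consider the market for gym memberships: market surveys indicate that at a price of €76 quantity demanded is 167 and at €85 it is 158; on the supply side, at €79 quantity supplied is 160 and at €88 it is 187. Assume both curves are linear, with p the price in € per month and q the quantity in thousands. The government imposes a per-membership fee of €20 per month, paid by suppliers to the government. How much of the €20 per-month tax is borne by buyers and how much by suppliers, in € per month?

Demand slope: (158 − 167)/(85 − 76) = -1, so qd = 243 − p.
Supply slope: (187 − 160)/(88 − 79) = 3, so qs = 3p − 77.
Before the tax: set 243 − p = 3p − 77 → p* = €80, q* = 163.
With the tax collected from suppliers, supply shifts: qs = 3(p − 20) − 77.
New equilibrium: buyers pay €95, suppliers receive €75, q = 148. (Wedge: pb − ps = 20.)
Burden on buyers: €15; on suppliers: €5. (They sum to €20.)
The less price-elastic side of the market bears the larger share of a per-unit tax.

Buyers bear €15 per month; suppliers bear €5 per month.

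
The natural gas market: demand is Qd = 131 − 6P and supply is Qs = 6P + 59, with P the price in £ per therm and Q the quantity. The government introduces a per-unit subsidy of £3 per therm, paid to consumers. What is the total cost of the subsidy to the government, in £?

Without the subsidy, 131 − 6P = 6P + 59 gives 12P = 72, so P* = £6 and Q* = 95.
With a per-unit subsidy paid to consumers, each effectively pays P − 3, so demand becomes Qd = 131 − 6(P − 3).
Solving gives Q = 104 with consumers paying £4.5 and suppliers receiving £7.5 (the £3 wedge).
Outlay = t · Q = 3 · 104 = £312.

Government outlay = £312.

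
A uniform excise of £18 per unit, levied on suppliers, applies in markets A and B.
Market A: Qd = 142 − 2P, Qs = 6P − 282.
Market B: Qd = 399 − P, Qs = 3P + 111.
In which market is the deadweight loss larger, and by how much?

Market A, by £121.5.

Market A: pre-tax P* = £53, Q* = 36; post-tax Q = 9; deadweight loss = £243.
Market B: pre-tax P* = £72, Q* = 327; post-tax Q = 313.5; deadweight loss = £121.5.
Difference: £243 vs £121.5 → market A is larger by £121.5.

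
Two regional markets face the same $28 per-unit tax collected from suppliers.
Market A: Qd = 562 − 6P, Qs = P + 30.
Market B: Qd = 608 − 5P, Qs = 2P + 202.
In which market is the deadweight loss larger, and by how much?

Market A: pre-tax P* = $76, Q* = 106; post-tax Q = 82; deadweight loss = $336.
Market B: pre-tax P* = $58, Q* = 318; post-tax Q = 278; deadweight loss = $560.
Difference: $336 vs $560 → market B is larger by $224.

Market B, by $224.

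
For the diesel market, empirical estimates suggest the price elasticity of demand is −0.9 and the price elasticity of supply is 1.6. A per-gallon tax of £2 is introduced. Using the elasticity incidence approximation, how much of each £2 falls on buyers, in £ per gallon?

Buyers bear ≈ £1.28 per gallon.

Incidence ratio: buyers' share ≈ εs / (εs + |εd|) = 1.6 / (1.6 + 0.9) = 0.64.
So buyers bear ≈ 0.64 × £2 = £1.28; producers bear £0.72.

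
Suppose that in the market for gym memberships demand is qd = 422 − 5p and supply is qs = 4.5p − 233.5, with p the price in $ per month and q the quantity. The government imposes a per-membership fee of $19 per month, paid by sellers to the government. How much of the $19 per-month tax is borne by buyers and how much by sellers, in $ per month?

Buyers bear $9 per month; sellers bear $10 per month.

Without the tax, 422 − 5p = 4.5p − 233.5 gives 9.5p = 655.5, so p* = $69 and q* = 77.
With the tax collected from sellers, supply shifts: qs = 4.5(p − 19) − 233.5.
New equilibrium: buyers pay $78, sellers receive $59, q = 32. (Wedge: pb − ps = 19.)
Burden on buyers: $9; on sellers: $10. (They sum to $19.)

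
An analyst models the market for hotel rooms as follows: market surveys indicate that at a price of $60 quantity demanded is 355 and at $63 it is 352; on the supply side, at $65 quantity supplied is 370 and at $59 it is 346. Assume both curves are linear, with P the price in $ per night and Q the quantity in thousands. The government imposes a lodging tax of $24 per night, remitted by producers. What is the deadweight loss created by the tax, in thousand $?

Demand slope: (352 − 355)/(63 − 60) = -1, so Qd = 415 − P.
Supply slope: (346 − 370)/(59 − 65) = 4, so Qs = 4P + 110.
Before the tax: set 415 − P = 4P + 110 → P* = $61, Q* = 354.
With the tax collected from producers, supply shifts: Qs = 4(P − 24) + 110.
Solving gives Q = 334.8 with consumers paying $80.2 and producers receiving $56.2 (the $24 wedge).
Quantity falls by |ΔQ| = |354 − 334.8| = 19.2.
DWL = ½ · t · |ΔQ| = ½ · 24 · 19.2 = $230.4.

Deadweight loss = $230.4 thousand.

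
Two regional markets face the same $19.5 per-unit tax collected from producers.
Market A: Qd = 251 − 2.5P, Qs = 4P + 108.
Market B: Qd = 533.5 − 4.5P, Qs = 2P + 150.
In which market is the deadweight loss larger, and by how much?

Market A, by $29.25.

Market A: pre-tax P* = $22, Q* = 196; post-tax Q = 166; deadweight loss = $292.5.
Market B: pre-tax P* = $59, Q* = 268; post-tax Q = 241; deadweight loss = $263.25.
Difference: $292.5 vs $263.25 → market A is larger by $29.25.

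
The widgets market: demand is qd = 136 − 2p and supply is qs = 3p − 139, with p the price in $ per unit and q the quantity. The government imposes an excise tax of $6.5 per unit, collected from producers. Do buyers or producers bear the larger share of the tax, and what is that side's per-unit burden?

Without the tax, 136 − 2p = 3p − 139 gives 5p = 275, so p* = $55 and q* = 26.
With the tax collected from producers, supply shifts: qs = 3(p − 6.5) − 139.
Solving gives q = 18.2 with buyers paying $58.9 and producers receiving $52.4 (the $6.5 wedge).
Per-unit burden: buyers $3.9, producers $2.6.
Buyers take the larger share because demand is less price-elastic here (demand slope 2 vs supply slope 3).
The less price-elastic side of the market bears the larger share of a per-unit tax.

Buyers bear the larger share: $3.9 per unit.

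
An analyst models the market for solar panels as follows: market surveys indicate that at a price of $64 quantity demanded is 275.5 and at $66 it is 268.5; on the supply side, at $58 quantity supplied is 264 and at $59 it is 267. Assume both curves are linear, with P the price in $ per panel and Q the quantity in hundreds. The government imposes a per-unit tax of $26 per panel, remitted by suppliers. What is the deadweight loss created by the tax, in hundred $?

Demand slope: (268.5 − 275.5)/(66 − 64) = -3.5, so Qd = 499.5 − 3.5P.
Supply slope: (267 − 264)/(59 − 58) = 3, so Qs = 3P + 90.
Without the tax, 499.5 − 3.5P = 3P + 90 gives 6.5P = 409.5, so P* = $63 and Q* = 279.
With the tax collected from suppliers, supply shifts: Qs = 3(P − 26) + 90.
Solving gives Q = 237 with consumers paying $75 and suppliers receiving $49 (the $26 wedge).
Quantity falls by |ΔQ| = |279 − 237| = 42.
DWL = ½ · t · |ΔQ| = ½ · 26 · 42 = $546.

Deadweight loss = $546 hundred.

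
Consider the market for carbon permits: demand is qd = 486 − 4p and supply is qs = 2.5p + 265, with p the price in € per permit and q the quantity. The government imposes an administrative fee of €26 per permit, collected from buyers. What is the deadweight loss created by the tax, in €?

Deadweight loss = €520.

Without the tax, 486 − 4p = 2.5p + 265 gives 6.5p = 221, so p* = €34 and q* = 350.
With the tax collected from buyers, demand (in seller-price terms) shifts: qd = 486 − 4(p + 26).
Solving gives q = 310 with buyers paying €44 and producers receiving €18 (the €26 wedge).
Quantity falls by |ΔQ| = |350 − 310| = 40.
DWL = ½ · t · |ΔQ| = ½ · 26 · 40 = €520.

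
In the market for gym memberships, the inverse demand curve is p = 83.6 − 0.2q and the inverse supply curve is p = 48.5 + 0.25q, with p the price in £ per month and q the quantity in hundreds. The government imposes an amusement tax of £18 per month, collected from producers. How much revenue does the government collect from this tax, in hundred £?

Tax revenue = £684 hundred.

Rewrite in direct form: qd = 418 − 5p and qs = 4p − 194.
Before the tax: set 418 − 5p = 4p − 194 → p* = £68, q* = 78.
With the tax collected from producers, supply shifts: qs = 4(p − 18) − 194.
Solving gives q = 38 with buyers paying £76 and producers receiving £58 (the £18 wedge).
Revenue = t · Q = 18 · 38 = £684.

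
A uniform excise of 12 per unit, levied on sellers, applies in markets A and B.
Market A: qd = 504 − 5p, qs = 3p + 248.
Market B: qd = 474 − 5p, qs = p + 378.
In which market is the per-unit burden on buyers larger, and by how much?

Market A: pre-tax p* = 32, q* = 344; post-tax q = 321.5; per-unit burden on buyers = 4.5.
Market B: pre-tax p* = 16, q* = 394; post-tax q = 384; per-unit burden on buyers = 2.
Difference: 4.5 vs 2 → market A is larger by 2.5.

Market A, by 2.5.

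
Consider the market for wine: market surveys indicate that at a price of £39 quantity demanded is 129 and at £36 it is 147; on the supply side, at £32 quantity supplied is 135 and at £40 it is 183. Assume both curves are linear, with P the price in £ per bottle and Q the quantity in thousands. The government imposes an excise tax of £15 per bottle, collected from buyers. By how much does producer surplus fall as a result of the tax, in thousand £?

Demand slope: (147 − 129)/(36 − 39) = -6, so Qd = 363 − 6P.
Supply slope: (183 − 135)/(40 − 32) = 6, so Qs = 6P − 57.
Without the tax, 363 − 6P = 6P − 57 gives 12P = 420, so P* = £35 and Q* = 153.
With the tax collected from buyers, demand (in seller-price terms) shifts: Qd = 363 − 6(P + 15).
Solving gives Q = 108 with buyers paying £42.5 and sellers receiving £27.5 (the £15 wedge).
ΔPS is the trapezoid between Q = 108 and Q = 153 of height £7.5: ½ · (153 + 108) · 7.5 = £978.75.

Producer surplus falls by £978.75 thousand.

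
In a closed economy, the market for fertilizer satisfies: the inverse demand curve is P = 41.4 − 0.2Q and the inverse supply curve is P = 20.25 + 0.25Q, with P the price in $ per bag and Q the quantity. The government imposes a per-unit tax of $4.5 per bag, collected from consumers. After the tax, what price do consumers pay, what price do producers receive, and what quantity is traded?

Inverting to Q(P) form: Qd = 207 − 5P; Qs = 4P − 81.
Before the tax: set 207 − 5P = 4P − 81 → P* = $32, Q* = 47.
With the tax collected from consumers, demand (in seller-price terms) shifts: Qd = 207 − 5(P + 4.5).
Solving gives Q = 37 with consumers paying $34 and producers receiving $29.5 (the $4.5 wedge).

Consumers pay $34; producers receive $29.5; quantity = 37.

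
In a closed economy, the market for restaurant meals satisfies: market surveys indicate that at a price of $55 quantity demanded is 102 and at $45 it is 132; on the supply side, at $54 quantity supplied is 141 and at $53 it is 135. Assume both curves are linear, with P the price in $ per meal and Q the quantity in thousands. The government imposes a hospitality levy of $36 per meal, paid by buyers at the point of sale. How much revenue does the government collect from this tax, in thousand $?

Demand slope: (132 − 102)/(45 − 55) = -3, so Qd = 267 − 3P.
Supply slope: (135 − 141)/(53 − 54) = 6, so Qs = 6P − 183.
Before the tax: set 267 − 3P = 6P − 183 → P* = $50, Q* = 117.
With the tax collected from buyers, demand (in seller-price terms) shifts: Qd = 267 − 3(P + 36).
Solving gives Q = 45 with buyers paying $74 and suppliers receiving $38 (the $36 wedge).
Revenue = t · Q = 36 · 45 = $1620.

Tax revenue = $1620 thousand.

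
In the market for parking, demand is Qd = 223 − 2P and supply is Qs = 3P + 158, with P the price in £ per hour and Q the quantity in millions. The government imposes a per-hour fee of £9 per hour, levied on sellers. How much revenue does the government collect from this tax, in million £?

Without the tax, 223 − 2P = 3P + 158 gives 5P = 65, so P* = £13 and Q* = 197.
With the tax collected from sellers, supply shifts: Qs = 3(P − 9) + 158.
Solving gives Q = 186.2 with consumers paying £18.4 and sellers receiving £9.4 (the £9 wedge).
Revenue = t · Q = 9 · 186.2 = £1675.8.

Tax revenue = £1675.8 million.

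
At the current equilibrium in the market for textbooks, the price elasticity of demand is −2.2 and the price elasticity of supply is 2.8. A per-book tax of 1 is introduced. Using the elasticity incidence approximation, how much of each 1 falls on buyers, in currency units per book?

Incidence ratio: buyers' share ≈ εs / (εs + |εd|) = 2.8 / (2.8 + 2.2) = 0.56.
So buyers bear ≈ 0.56 × 1 = 0.56; producers bear 0.44.

Buyers bear ≈ 0.56 per book.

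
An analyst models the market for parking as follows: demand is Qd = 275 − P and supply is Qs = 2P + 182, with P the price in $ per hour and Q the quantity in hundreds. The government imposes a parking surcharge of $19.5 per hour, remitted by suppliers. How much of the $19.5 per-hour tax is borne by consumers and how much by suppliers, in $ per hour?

Consumers bear $13 per hour; suppliers bear $6.5 per hour.

Before the tax: set 275 − P = 2P + 182 → P* = $31, Q* = 244.
With the tax collected from suppliers, supply shifts: Qs = 2(P − 19.5) + 182.
Solving gives Q = 231 with consumers paying $44 and suppliers receiving $24.5 (the $19.5 wedge).
Burden on consumers: $13; on suppliers: $6.5. (They sum to $19.5.)
The less price-elastic side of the market bears the larger share of a per-unit tax.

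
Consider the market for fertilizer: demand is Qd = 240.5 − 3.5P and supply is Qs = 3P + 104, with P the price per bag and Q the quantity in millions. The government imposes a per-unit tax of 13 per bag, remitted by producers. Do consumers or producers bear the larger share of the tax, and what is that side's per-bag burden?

Producers bear the larger share: 7 per bag.

Before the tax: set 240.5 − 3.5P = 3P + 104 → P* = 21, Q* = 167.
With the tax collected from producers, supply shifts: Qs = 3(P − 13) + 104.
New equilibrium: consumers pay 27, producers receive 14, Q = 146. (Wedge: Pb − Ps = 13.)
Per-bag burden: consumers 6, producers 7.
Producers take the larger share because supply is less price-elastic here (demand slope 3.5 vs supply slope 3).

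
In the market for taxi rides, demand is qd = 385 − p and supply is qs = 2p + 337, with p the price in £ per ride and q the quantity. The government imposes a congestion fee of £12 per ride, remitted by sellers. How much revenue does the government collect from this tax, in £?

Without the tax, 385 − p = 2p + 337 gives 3p = 48, so p* = £16 and q* = 369.
With the tax collected from sellers, supply shifts: qs = 2(p − 12) + 337.
New equilibrium: buyers pay £24, sellers receive £12, q = 361. (Wedge: pb − ps = 12.)
Revenue = t · Q = 12 · 361 = £4332.

Tax revenue = £4332.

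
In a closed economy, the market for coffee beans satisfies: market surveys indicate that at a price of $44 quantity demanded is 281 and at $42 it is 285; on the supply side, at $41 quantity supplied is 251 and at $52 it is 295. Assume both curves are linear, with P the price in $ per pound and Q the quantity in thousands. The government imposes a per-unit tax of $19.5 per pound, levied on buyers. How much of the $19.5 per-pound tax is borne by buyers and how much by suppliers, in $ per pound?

Demand slope: (285 − 281)/(42 − 44) = -2, so Qd = 369 − 2P.
Supply slope: (295 − 251)/(52 − 41) = 4, so Qs = 4P + 87.
Before the tax: set 369 − 2P = 4P + 87 → P* = $47, Q* = 275.
With the tax collected from buyers, demand (in seller-price terms) shifts: Qd = 369 − 2(P + 19.5).
Solving gives Q = 249 with buyers paying $60 and suppliers receiving $40.5 (the $19.5 wedge).
Burden on buyers: $13; on suppliers: $6.5. (They sum to $19.5.)
The less price-elastic side of the market bears the larger share of a per-unit tax.

Buyers bear $13 per pound; suppliers bear $6.5 per pound.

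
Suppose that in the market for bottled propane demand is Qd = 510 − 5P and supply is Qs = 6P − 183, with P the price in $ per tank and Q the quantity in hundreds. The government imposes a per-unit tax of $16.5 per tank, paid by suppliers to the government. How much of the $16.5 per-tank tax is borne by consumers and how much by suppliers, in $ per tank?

Without the tax, 510 − 5P = 6P − 183 gives 11P = 693, so P* = $63 and Q* = 195.
With the tax collected from suppliers, supply shifts: Qs = 6(P − 16.5) − 183.
Solving gives Q = 150 with consumers paying $72 and suppliers receiving $55.5 (the $16.5 wedge).
Burden on consumers: $9; on suppliers: $7.5. (They sum to $16.5.)
The less price-elastic side of the market bears the larger share of a per-unit tax.

Consumers bear $9 per tank; suppliers bear $7.5 per tank.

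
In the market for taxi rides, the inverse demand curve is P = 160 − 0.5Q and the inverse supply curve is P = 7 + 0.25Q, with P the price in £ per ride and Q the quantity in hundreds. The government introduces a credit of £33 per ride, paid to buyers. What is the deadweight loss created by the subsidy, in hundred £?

Inverting to Q(P) form: Qd = 320 − 2P; Qs = 4P − 28.
Without the subsidy, 320 − 2P = 4P − 28 gives 6P = 348, so P* = £58 and Q* = 204.
With a per-unit subsidy paid to buyers, each effectively pays P − 33, so demand becomes Qd = 320 − 2(P − 33).
Solving gives Q = 248 with buyers paying £36 and suppliers receiving £69 (the £33 wedge).
Quantity rises by |ΔQ| = |204 − 248| = 44.
DWL = ½ · t · |ΔQ| = ½ · 33 · 44 = £726.

Deadweight loss = £726 hundred.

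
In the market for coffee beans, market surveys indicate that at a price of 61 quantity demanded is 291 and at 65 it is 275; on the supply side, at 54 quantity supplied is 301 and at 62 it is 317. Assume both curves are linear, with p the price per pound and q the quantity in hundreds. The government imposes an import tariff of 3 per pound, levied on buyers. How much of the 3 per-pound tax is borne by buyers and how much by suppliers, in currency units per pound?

Demand slope: (275 − 291)/(65 − 61) = -4, so qd = 535 − 4p.
Supply slope: (317 − 301)/(62 − 54) = 2, so qs = 2p + 193.
Before the tax: set 535 − 4p = 2p + 193 → p* = 57, q* = 307.
With the tax collected from buyers, demand (in seller-price terms) shifts: qd = 535 − 4(p + 3).
New equilibrium: buyers pay 58, suppliers receive 55, q = 303. (Wedge: pb − ps = 3.)
Burden on buyers: 1; on suppliers: 2. (They sum to 3.)
The less price-elastic side of the market bears the larger share of a per-unit tax.

Buyers bear 1 per pound; suppliers bear 2 per pound.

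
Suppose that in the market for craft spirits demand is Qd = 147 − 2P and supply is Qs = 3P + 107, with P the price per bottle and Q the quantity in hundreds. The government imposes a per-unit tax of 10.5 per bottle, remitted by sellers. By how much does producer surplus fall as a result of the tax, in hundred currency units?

Before the tax: set 147 − 2P = 3P + 107 → P* = 8, Q* = 131.
With the tax collected from sellers, supply shifts: Qs = 3(P − 10.5) + 107.
Solving gives Q = 118.4 with buyers paying 14.3 and sellers receiving 3.8 (the 10.5 wedge).
ΔPS is the trapezoid between Q = 118.4 and Q = 131 of height 4.2: ½ · (131 + 118.4) · 4.2 = 523.74.

Producer surplus falls by 523.74 hundred.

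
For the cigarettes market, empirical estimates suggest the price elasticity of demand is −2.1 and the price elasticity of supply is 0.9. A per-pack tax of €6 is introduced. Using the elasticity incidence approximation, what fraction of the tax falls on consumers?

Consumers' share ≈ 0.3.

Incidence ratio: consumers' share ≈ εs / (εs + |εd|) = 0.9 / (0.9 + 2.1) = 0.3.
Supply is the less elastic side, so consumers bear the smaller share.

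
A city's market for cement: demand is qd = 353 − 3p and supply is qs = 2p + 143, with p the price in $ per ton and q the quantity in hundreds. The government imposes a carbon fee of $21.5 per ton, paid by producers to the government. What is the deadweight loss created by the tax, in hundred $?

Deadweight loss = $277.35 hundred.

Before the tax: set 353 − 3p = 2p + 143 → p* = $42, q* = 227.
With the tax collected from producers, supply shifts: qs = 2(p − 21.5) + 143.
Solving gives q = 201.2 with buyers paying $50.6 and producers receiving $29.1 (the $21.5 wedge).
Quantity falls by |ΔQ| = |227 − 201.2| = 25.8.
DWL = ½ · t · |ΔQ| = ½ · 21.5 · 25.8 = $277.35.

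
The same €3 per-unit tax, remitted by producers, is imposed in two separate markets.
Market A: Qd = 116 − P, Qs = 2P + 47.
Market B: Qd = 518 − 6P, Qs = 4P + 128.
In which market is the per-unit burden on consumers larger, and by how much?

Market A: pre-tax P* = €23, Q* = 93; post-tax Q = 91; per-unit burden on consumers = €2.
Market B: pre-tax P* = €39, Q* = 284; post-tax Q = 276.8; per-unit burden on consumers = €1.2.
Difference: €2 vs €1.2 → market A is larger by €0.8.

Market A, by €0.8.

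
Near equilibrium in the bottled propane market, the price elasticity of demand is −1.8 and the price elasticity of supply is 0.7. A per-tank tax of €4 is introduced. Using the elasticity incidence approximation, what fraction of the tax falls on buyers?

Incidence ratio: buyers' share ≈ εs / (εs + |εd|) = 0.7 / (0.7 + 1.8) = 0.28.
Supply is the less elastic side, so buyers bear the smaller share.

Buyers' share ≈ 0.28.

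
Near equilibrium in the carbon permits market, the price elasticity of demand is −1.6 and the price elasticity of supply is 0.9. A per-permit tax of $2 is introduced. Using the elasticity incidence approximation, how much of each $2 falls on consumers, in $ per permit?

Consumers bear ≈ $0.72 per permit.

Incidence ratio: consumers' share ≈ εs / (εs + |εd|) = 0.9 / (0.9 + 1.6) = 0.36.
So consumers bear ≈ 0.36 × $2 = $0.72; sellers bear $1.28.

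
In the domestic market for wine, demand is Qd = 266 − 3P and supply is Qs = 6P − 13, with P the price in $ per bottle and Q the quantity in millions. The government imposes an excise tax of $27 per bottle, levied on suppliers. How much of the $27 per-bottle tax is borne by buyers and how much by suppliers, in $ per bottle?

Before the tax: set 266 − 3P = 6P − 13 → P* = $31, Q* = 173.
With the tax collected from suppliers, supply shifts: Qs = 6(P − 27) − 13.
Solving gives Q = 119 with buyers paying $49 and suppliers receiving $22 (the $27 wedge).
Burden on buyers: $18; on suppliers: $9. (They sum to $27.)
The less price-elastic side of the market bears the larger share of a per-unit tax.

Buyers bear $18 per bottle; suppliers bear $9 per bottle.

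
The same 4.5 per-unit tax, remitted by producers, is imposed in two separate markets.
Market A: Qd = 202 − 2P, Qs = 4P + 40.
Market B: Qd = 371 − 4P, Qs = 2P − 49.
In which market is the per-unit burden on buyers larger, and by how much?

Market A: pre-tax P* = 27, Q* = 148; post-tax Q = 142; per-unit burden on buyers = 3.
Market B: pre-tax P* = 70, Q* = 91; post-tax Q = 85; per-unit burden on buyers = 1.5.
Difference: 3 vs 1.5 → market A is larger by 1.5.

Market A, by 1.5.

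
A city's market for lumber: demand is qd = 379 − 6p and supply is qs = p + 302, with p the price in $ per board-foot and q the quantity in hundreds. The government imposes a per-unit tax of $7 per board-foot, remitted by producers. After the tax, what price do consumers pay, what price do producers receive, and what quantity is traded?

Before the tax: set 379 − 6p = p + 302 → p* = $11, q* = 313.
With the tax collected from producers, supply shifts: qs = (p − 7) + 302.
Solving gives q = 307 with consumers paying $12 and producers receiving $5 (the $7 wedge).
The less price-elastic side of the market bears the larger share of a per-unit tax.

Consumers pay $12; producers receive $5; quantity = 307.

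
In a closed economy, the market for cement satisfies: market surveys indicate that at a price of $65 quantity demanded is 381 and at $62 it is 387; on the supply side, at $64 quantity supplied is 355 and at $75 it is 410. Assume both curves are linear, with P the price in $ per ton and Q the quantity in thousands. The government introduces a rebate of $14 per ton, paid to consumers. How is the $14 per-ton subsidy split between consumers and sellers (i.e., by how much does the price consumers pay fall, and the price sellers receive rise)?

Demand slope: (387 − 381)/(62 − 65) = -2, so Qd = 511 − 2P.
Supply slope: (410 − 355)/(75 − 64) = 5, so Qs = 5P + 35.
Before the subsidy: set 511 − 2P = 5P + 35 → P* = $68, Q* = 375.
With a per-unit subsidy paid to consumers, each effectively pays P − 14, so demand becomes Qd = 511 − 2(P − 14).
Solving gives Q = 395 with consumers paying $58 and sellers receiving $72 (the $14 wedge).
Gain to consumers: $10; to sellers: $4. (They sum to $14.)

Consumers gain $10 per ton; sellers gain $4 per ton.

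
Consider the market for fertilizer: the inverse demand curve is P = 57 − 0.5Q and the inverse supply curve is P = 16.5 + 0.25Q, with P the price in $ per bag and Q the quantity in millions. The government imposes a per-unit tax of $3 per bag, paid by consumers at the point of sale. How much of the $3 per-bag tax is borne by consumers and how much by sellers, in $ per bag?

Rewrite in direct form: Qd = 114 − 2P and Qs = 4P − 66.
Without the tax, 114 − 2P = 4P − 66 gives 6P = 180, so P* = $30 and Q* = 54.
With the tax collected from consumers, demand (in seller-price terms) shifts: Qd = 114 − 2(P + 3).
New equilibrium: consumers pay $32, sellers receive $29, Q = 50. (Wedge: Pb − Ps = 3.)
Burden on consumers: $2; on sellers: $1. (They sum to $3.)

Consumers bear $2 per bag; sellers bear $1 per bag.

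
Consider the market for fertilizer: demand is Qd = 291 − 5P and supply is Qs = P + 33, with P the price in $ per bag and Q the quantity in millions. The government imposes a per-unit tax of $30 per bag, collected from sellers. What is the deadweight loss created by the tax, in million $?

Before the tax: set 291 − 5P = P + 33 → P* = $43, Q* = 76.
With the tax collected from sellers, supply shifts: Qs = (P − 30) + 33.
New equilibrium: buyers pay $48, sellers receive $18, Q = 51. (Wedge: Pb − Ps = 30.)
Quantity falls by |ΔQ| = |76 − 51| = 25.
DWL = ½ · t · |ΔQ| = ½ · 30 · 25 = $375.

Deadweight loss = $375 million.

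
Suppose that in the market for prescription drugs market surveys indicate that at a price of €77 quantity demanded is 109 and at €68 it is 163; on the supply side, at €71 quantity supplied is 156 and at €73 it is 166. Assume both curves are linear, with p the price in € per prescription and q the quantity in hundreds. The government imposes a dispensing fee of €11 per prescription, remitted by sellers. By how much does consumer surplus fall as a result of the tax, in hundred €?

Consumer surplus falls by €680 hundred.

Demand slope: (163 − 109)/(68 − 77) = -6, so qd = 571 − 6p.
Supply slope: (166 − 156)/(73 − 71) = 5, so qs = 5p − 199.
Without the tax, 571 − 6p = 5p − 199 gives 11p = 770, so p* = €70 and q* = 151.
With the tax collected from sellers, supply shifts: qs = 5(p − 11) − 199.
Solving gives q = 121 with buyers paying €75 and sellers receiving €64 (the €11 wedge).
ΔCS is the trapezoid between Q = 121 and Q = 151 of height €5: ½ · (151 + 121) · 5 = €680.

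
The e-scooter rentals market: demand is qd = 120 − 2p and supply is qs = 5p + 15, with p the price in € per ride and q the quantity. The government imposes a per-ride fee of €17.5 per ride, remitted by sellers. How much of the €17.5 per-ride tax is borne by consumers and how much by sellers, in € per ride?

Consumers bear €12.5 per ride; sellers bear €5 per ride.

Without the tax, 120 − 2p = 5p + 15 gives 7p = 105, so p* = €15 and q* = 90.
With the tax collected from sellers, supply shifts: qs = 5(p − 17.5) + 15.
New equilibrium: consumers pay €27.5, sellers receive €10, q = 65. (Wedge: pb − ps = 17.5.)
Burden on consumers: €12.5; on sellers: €5. (They sum to €17.5.)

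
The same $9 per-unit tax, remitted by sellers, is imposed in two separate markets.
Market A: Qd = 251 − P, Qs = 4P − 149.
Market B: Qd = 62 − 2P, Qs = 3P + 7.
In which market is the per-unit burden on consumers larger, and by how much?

Market A, by $1.8.

Market A: pre-tax P* = $80, Q* = 171; post-tax Q = 163.8; per-unit burden on consumers = $7.2.
Market B: pre-tax P* = $11, Q* = 40; post-tax Q = 29.2; per-unit burden on consumers = $5.4.
Difference: $7.2 vs $5.4 → market A is larger by $1.8.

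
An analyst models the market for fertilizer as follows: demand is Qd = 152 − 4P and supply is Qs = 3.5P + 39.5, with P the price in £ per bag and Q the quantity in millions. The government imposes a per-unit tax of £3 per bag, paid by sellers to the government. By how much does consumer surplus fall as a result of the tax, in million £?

Before the tax: set 152 − 4P = 3.5P + 39.5 → P* = £15, Q* = 92.
With the tax collected from sellers, supply shifts: Qs = 3.5(P − 3) + 39.5.
New equilibrium: consumers pay £16.4, sellers receive £13.4, Q = 86.4. (Wedge: Pb − Ps = 3.)
ΔCS is the trapezoid between Q = 86.4 and Q = 92 of height £1.4: ½ · (92 + 86.4) · 1.4 = £124.88.

Consumer surplus falls by £124.88 million.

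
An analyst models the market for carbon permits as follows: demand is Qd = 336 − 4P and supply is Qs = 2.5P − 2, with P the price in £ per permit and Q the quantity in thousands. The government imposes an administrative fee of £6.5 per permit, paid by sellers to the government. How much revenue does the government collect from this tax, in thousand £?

Before the tax: set 336 − 4P = 2.5P − 2 → P* = £52, Q* = 128.
With the tax collected from sellers, supply shifts: Qs = 2.5(P − 6.5) − 2.
Solving gives Q = 118 with consumers paying £54.5 and sellers receiving £48 (the £6.5 wedge).
Revenue = t · Q = 6.5 · 118 = £767.

Tax revenue = £767 thousand.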